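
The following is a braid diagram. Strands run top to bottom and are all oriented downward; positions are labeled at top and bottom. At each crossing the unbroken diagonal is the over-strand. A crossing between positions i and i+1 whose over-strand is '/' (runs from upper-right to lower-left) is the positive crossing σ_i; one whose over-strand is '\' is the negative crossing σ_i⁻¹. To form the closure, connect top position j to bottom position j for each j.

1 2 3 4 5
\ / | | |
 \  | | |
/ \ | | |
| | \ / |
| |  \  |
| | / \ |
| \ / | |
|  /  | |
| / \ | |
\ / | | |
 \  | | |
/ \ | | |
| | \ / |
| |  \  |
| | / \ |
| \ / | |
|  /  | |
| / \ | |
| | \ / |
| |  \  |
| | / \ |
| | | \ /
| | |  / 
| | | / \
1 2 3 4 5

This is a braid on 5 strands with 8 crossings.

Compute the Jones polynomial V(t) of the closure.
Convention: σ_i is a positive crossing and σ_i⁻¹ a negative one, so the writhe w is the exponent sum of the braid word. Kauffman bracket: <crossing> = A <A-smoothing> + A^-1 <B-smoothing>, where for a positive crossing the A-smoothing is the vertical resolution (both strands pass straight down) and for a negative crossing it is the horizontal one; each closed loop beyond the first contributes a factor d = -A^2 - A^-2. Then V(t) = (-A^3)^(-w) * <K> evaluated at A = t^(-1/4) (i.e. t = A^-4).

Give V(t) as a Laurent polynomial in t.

Reading the diagram top to bottom ('/'-over between positions i,i+1 = s_i, '\'-over = s_i^-1): braid word = s1^-1 s3^-1 s2 s1^-1 s3^-1 s2 s3^-1 s4.
The presented braid s1^-1 s3^-1 s2 s1^-1 s3^-1 s2 s3^-1 s4 on 5 strands reduces by inverse Markov moves (closure unchanged at each step):
  Destabilize: the word has the form β·s4 where s4 occurs only as the final letter (β ∈ B_4); drop it and the last strand → 4 strands.
Reduced to β = s1^-1 s3^-1 s2 s1^-1 s3^-1 s2 s3^-1 on 4 strands, 7 crossings.
Compute on β:
Braid: s1^-1 s3^-1 s2 s1^-1 s3^-1 s2 s3^-1 on 4 strands, 7 crossings.
Writhe w = (#positive) - (#negative) = 2 - 5 = -3.
State-sum expansion of <K>. There are 2^7 = 128 states.
Each crossing splits two ways (0=vertical, 1=horizontal). The state's weight is A^(#A-smoothings - #B-smoothings) * d^(loops - 1).
Tabulate the states by total A-exponent and number of loops L (A-exp: L × count):
  A^7: L=5 ×1
  A^5: L=4 ×7
  A^3: L=3 ×20, L=5 ×1
  A^1: L=2 ×29, L=4 ×6
  A^-1: L=1 ×19, L=3 ×16
  A^-3: L=2 ×19, L=4 ×2
  A^-5: L=3 ×7
  A^-7: L=4 ×1
Each group contributes A^e * Σ count * d^(L-1):
Powers of d = -A^2 - A^-2: d^2 = A^4 + 2 + A^-4; d^3 = -A^6 - 3*A^2 - 3*A^-2 - A^-6; d^4 = A^8 + 4*A^4 + 6 + 4*A^-4 + A^-8.
  A^7 * (d^4) = A^15 + 4*A^11 + 6*A^7 + 4*A^3 + A^-1
  A^5 * (7*d^3) = -7*A^11 - 21*A^7 - 21*A^3 - 7*A^-1
  A^3 * (20*d^2 + d^4) = A^11 + 24*A^7 + 46*A^3 + 24*A^-1 + A^-5
  A^1 * (29*d + 6*d^3) = -6*A^7 - 47*A^3 - 47*A^-1 - 6*A^-5
  A^-1 * (19 + 16*d^2) = 16*A^3 + 51*A^-1 + 16*A^-5
  A^-3 * (19*d + 2*d^3) = -2*A^3 - 25*A^-1 - 25*A^-5 - 2*A^-9
  A^-5 * (7*d^2) = 7*A^-1 + 14*A^-5 + 7*A^-9
  A^-7 * (d^3) = -A^-1 - 3*A^-5 - 3*A^-9 - A^-13
Summing the groups: <K> = A^15 - 2*A^11 + 3*A^7 - 4*A^3 + 3*A^-1 - 3*A^-5 + 2*A^-9 - A^-13
Normalise by the writhe: (-A^3)^(-w) = (-A^3)^(3) = -A^9, so f(A) = -A^9 * <K> = -A^24 + 2*A^20 - 3*A^16 + 4*A^12 - 3*A^8 + 3*A^4 - 2 + A^-4.
Substitute A = t^(-1/4), i.e. A^e → t^(-e/4): V(t) = t - 2 + 3*t^-1 - 3*t^-2 + 4*t^-3 - 3*t^-4 + 2*t^-5 - t^-6

Answer: t - 2 + 3*t^-1 - 3*t^-2 + 4*t^-3 - 3*t^-4 + 2*t^-5 - t^-6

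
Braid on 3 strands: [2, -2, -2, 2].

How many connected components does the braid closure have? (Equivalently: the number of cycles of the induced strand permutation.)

Track the strand permutation on 3 strands, starting from identity.
  step 1: s2 swaps positions 2,3 -> [1 3 2]
  step 2: s2^-1 swaps positions 2,3 -> [1 2 3]
  step 3: s2^-1 swaps positions 2,3 -> [1 3 2]
  step 4: s2 swaps positions 2,3 -> [1 2 3]
Final permutation (position -> original strand): [1 2 3]
Closure components = cycle count of this permutation = 3.

Answer: 3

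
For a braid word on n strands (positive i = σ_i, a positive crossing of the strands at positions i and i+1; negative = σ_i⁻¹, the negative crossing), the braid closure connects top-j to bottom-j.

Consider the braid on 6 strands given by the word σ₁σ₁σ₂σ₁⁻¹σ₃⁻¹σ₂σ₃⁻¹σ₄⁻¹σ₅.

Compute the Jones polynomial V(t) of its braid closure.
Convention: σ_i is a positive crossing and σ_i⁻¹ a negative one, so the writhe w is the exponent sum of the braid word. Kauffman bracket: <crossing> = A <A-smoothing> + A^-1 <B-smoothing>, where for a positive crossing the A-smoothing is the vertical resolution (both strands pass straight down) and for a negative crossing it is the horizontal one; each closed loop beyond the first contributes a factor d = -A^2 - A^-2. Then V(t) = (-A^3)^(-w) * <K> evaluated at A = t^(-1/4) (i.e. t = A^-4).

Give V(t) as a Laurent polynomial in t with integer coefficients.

The presented braid s1 s1 s2 s1^-1 s3^-1 s2 s3^-1 s4^-1 s5 on 6 strands reduces by inverse Markov moves (closure unchanged at each step):
  Destabilize: the word has the form β·s5 where s5 occurs only as the final letter (β ∈ B_5); drop it and the last strand → 5 strands.
  Destabilize: the word has the form β·s4^-1 where s4^-1 occurs only as the final letter (β ∈ B_4); drop it and the last strand → 4 strands.
Reduced to β = s1 s1 s2 s1^-1 s3^-1 s2 s3^-1 on 4 strands, 7 crossings.
Compute on β:
Braid: s1 s1 s2 s1^-1 s3^-1 s2 s3^-1 on 4 strands, 7 crossings.
Writhe w = (#positive) - (#negative) = 4 - 3 = 1.
Computing the Kauffman bracket via state sum. There are 2^7 = 128 states.
Each crossing splits two ways (0=vertical, 1=horizontal). The state's weight is A^(#A-smoothings - #B-smoothings) * d^(loops - 1).
Tabulate the states by total A-exponent and number of loops L (A-exp: L × count):
  A^7: L=3 ×1
  A^5: L=2 ×4, L=4 ×3
  A^3: L=1 ×5, L=3 ×15, L=5 ×1
  A^1: L=2 ×27, L=4 ×8
  A^-1: L=1 ×14, L=3 ×20, L=5 ×1
  A^-3: L=2 ×17, L=4 ×4
  A^-5: L=3 ×7
  A^-7: L=4 ×1
Each group contributes A^e * Σ count * d^(L-1):
Powers of d = -A^2 - A^-2: d^2 = A^4 + 2 + A^-4; d^3 = -A^6 - 3*A^2 - 3*A^-2 - A^-6; d^4 = A^8 + 4*A^4 + 6 + 4*A^-4 + A^-8.
  A^7 * (d^2) = A^11 + 2*A^7 + A^3
  A^5 * (4*d + 3*d^3) = -3*A^11 - 13*A^7 - 13*A^3 - 3*A^-1
  A^3 * (5 + 15*d^2 + d^4) = A^11 + 19*A^7 + 41*A^3 + 19*A^-1 + A^-5
  A^1 * (27*d + 8*d^3) = -8*A^7 - 51*A^3 - 51*A^-1 - 8*A^-5
  A^-1 * (14 + 20*d^2 + d^4) = A^7 + 24*A^3 + 60*A^-1 + 24*A^-5 + A^-9
  A^-3 * (17*d + 4*d^3) = -4*A^3 - 29*A^-1 - 29*A^-5 - 4*A^-9
  A^-5 * (7*d^2) = 7*A^-1 + 14*A^-5 + 7*A^-9
  A^-7 * (d^3) = -A^-1 - 3*A^-5 - 3*A^-9 - A^-13
Summing the groups: <K> = -A^11 + A^7 - 2*A^3 + 2*A^-1 - A^-5 + A^-9 - A^-13
Normalise by the writhe: (-A^3)^(-w) = (-A^3)^(-1) = -A^-3, so f(A) = -A^-3 * <K> = A^8 - A^4 + 2 - 2*A^-4 + A^-8 - A^-12 + A^-16.
Substitute A = t^(-1/4), i.e. A^e → t^(-e/4): V(t) = t^4 - t^3 + t^2 - 2*t + 2 - t^-1 + t^-2

Answer: t^4 - t^3 + t^2 - 2*t + 2 - t^-1 + t^-2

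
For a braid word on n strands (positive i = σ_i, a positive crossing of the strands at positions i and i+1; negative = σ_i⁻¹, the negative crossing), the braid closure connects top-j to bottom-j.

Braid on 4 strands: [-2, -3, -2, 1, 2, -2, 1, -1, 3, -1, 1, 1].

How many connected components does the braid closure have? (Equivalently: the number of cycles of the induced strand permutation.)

Track the strand permutation on 4 strands, starting from identity.
  step 1: s2^-1 swaps positions 2,3 -> [1 3 2 4]
  step 2: s3^-1 swaps positions 3,4 -> [1 3 4 2]
  step 3: s2^-1 swaps positions 2,3 -> [1 4 3 2]
  step 4: s1 swaps positions 1,2 -> [4 1 3 2]
  step 5: s2 swaps positions 2,3 -> [4 3 1 2]
  step 6: s2^-1 swaps positions 2,3 -> [4 1 3 2]
  step 7: s1 swaps positions 1,2 -> [1 4 3 2]
  step 8: s1^-1 swaps positions 1,2 -> [4 1 3 2]
  step 9: s3 swaps positions 3,4 -> [4 1 2 3]
  step 10: s1^-1 swaps positions 1,2 -> [1 4 2 3]
  step 11: s1 swaps positions 1,2 -> [4 1 2 3]
  step 12: s1 swaps positions 1,2 -> [1 4 2 3]
Final permutation (position -> original strand): [1 4 2 3]
Closure components = cycle count of this permutation = 2.

Answer: 2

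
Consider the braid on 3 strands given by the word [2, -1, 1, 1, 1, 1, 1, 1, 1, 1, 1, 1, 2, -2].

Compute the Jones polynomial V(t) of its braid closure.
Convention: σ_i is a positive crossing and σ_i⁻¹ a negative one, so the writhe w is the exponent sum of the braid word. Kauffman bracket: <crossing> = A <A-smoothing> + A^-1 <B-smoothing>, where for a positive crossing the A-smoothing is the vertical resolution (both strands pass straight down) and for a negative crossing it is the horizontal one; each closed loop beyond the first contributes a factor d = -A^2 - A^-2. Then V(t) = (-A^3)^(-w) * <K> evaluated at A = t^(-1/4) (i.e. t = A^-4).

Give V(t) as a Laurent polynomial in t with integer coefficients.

-t^13 + t^12 - t^11 + t^10 - t^9 + t^8 - t^7 + t^6 + t^4

Derivation:
The presented braid s2 s1^-1 s1 s1 s1 s1 s1 s1 s1 s1 s1 s1 s2 s2^-1 on 3 strands reduces by inverse Markov moves (closure unchanged at each step):
  Deconjugate: the word is γ·β·γ⁻¹ with γ = s2 (prefix) and γ⁻¹ = s2^-1 (suffix); strip both.
  Destabilize: the word has the form β·s2 where s2 occurs only as the final letter (β ∈ B_2); drop it and the last strand → 2 strands.
  Deconjugate: the word is γ·β·γ⁻¹ with γ = s1^-1 (prefix) and γ⁻¹ = s1 (suffix); strip both.
Reduced to β = s1 s1 s1 s1 s1 s1 s1 s1 s1 on 2 strands, 9 crossings.
Compute on β:
Braid: s1 s1 s1 s1 s1 s1 s1 s1 s1 on 2 strands, 9 crossings.
Writhe w = (#positive) - (#negative) = 9 - 0 = 9.
Enumerate smoothing states for the bracket polynomial. There are 2^9 = 512 states.
Smooth each crossing (0=||, 1=⌣⌢); contribution A^(Σ sign_k(1-2s_k)) * d^(L-1).
Tabulate the states by total A-exponent and number of loops L (A-exp: L × count):
  A^9: L=2 ×1
  A^7: L=1 ×9
  A^5: L=2 ×36
  A^3: L=3 ×84
  A^1: L=4 ×126
  A^-1: L=5 ×126
  A^-3: L=6 ×84
  A^-5: L=7 ×36
  A^-7: L=8 ×9
  A^-9: L=9 ×1
Each group contributes A^e * Σ count * d^(L-1):
Powers of d = -A^2 - A^-2: d^2 = A^4 + 2 + A^-4; d^3 = -A^6 - 3*A^2 - 3*A^-2 - A^-6; d^4 = A^8 + 4*A^4 + 6 + 4*A^-4 + A^-8; d^5 = -A^10 - 5*A^6 - 10*A^2 - 10*A^-2 - 5*A^-6 - A^-10; d^6 = A^12 + 6*A^8 + 15*A^4 + 20 + 15*A^-4 + 6*A^-8 + A^-12; d^7 = -A^14 - 7*A^10 - 21*A^6 - 35*A^2 - 35*A^-2 - 21*A^-6 - 7*A^-10 - A^-14; d^8 = A^16 + 8*A^12 + 28*A^8 + 56*A^4 + 70 + 56*A^-4 + 28*A^-8 + 8*A^-12 + A^-16.
  A^9 * (d) = -A^11 - A^7
  A^7 * (9) = 9*A^7
  A^5 * (36*d) = -36*A^7 - 36*A^3
  A^3 * (84*d^2) = 84*A^7 + 168*A^3 + 84*A^-1
  A^1 * (126*d^3) = -126*A^7 - 378*A^3 - 378*A^-1 - 126*A^-5
  A^-1 * (126*d^4) = 126*A^7 + 504*A^3 + 756*A^-1 + 504*A^-5 + 126*A^-9
  A^-3 * (84*d^5) = -84*A^7 - 420*A^3 - 840*A^-1 - 840*A^-5 - 420*A^-9 - 84*A^-13
  A^-5 * (36*d^6) = 36*A^7 + 216*A^3 + 540*A^-1 + 720*A^-5 + 540*A^-9 + 216*A^-13 + 36*A^-17
  A^-7 * (9*d^7) = -9*A^7 - 63*A^3 - 189*A^-1 - 315*A^-5 - 315*A^-9 - 189*A^-13 - 63*A^-17 - 9*A^-21
  A^-9 * (d^8) = A^7 + 8*A^3 + 28*A^-1 + 56*A^-5 + 70*A^-9 + 56*A^-13 + 28*A^-17 + 8*A^-21 + A^-25
Summing the groups: <K> = -A^11 - A^3 + A^-1 - A^-5 + A^-9 - A^-13 + A^-17 - A^-21 + A^-25
Normalise by the writhe: (-A^3)^(-w) = (-A^3)^(-9) = -A^-27, so f(A) = -A^-27 * <K> = A^-16 + A^-24 - A^-28 + A^-32 - A^-36 + A^-40 - A^-44 + A^-48 - A^-52.
Substitute A = t^(-1/4), i.e. A^e → t^(-e/4): V(t) = -t^13 + t^12 - t^11 + t^10 - t^9 + t^8 - t^7 + t^6 + t^4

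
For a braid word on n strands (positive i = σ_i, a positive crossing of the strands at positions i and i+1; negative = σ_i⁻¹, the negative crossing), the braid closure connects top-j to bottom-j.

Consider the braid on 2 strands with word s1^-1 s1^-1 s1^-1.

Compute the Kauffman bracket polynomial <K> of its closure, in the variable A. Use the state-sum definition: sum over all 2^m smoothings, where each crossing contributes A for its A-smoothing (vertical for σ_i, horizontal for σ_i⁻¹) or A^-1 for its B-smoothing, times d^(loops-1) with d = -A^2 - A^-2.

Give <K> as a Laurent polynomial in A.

A^7 - A^3 - A^-5

Derivation:
Braid: s1^-1 s1^-1 s1^-1 on 2 strands, 3 crossings.
Writhe w = (#positive) - (#negative) = 0 - 3 = -3.
Computing the Kauffman bracket via state sum. There are 2^3 = 8 states.
Smooth each crossing (0=||, 1=⌣⌢); contribution A^(Σ sign_k(1-2s_k)) * d^(L-1).
  state 000: A-exp=-3, loops=2, term = A^-3 * d^1
  state 001: A-exp=-1, loops=1, term = A^-1 * d^0
  state 010: A-exp=-1, loops=1, term = A^-1 * d^0
  state 011: A-exp=+1, loops=2, term = A^1 * d^1
  state 100: A-exp=-1, loops=1, term = A^-1 * d^0
  state 101: A-exp=+1, loops=2, term = A^1 * d^1
  state 110: A-exp=+1, loops=2, term = A^1 * d^1
  state 111: A-exp=+3, loops=3, term = A^3 * d^2
Collect the terms by A-exponent (count of states per loop number):
Powers of d = -A^2 - A^-2: d^2 = A^4 + 2 + A^-4.
  A^3 * (d^2) = A^7 + 2*A^3 + A^-1
  A^1 * (3*d) = -3*A^3 - 3*A^-1
  A^-1 * (3) = 3*A^-1
  A^-3 * (d) = -A^-1 - A^-5
Summing the groups: <K> = A^7 - A^3 - A^-5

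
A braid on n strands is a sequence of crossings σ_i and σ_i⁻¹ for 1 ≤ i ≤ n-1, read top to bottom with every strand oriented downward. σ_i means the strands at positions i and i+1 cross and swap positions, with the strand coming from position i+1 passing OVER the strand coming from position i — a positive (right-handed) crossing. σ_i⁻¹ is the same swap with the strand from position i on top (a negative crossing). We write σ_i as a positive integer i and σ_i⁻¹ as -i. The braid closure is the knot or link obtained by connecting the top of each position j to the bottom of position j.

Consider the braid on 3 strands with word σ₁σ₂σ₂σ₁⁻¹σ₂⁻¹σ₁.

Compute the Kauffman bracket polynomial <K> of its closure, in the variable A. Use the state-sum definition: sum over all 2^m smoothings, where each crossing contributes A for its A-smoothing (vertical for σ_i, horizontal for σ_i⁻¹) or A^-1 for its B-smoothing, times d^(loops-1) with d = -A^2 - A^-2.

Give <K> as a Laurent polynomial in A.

A^2 + A^-6 - A^-10

Derivation:
Braid: s1 s2 s2 s1^-1 s2^-1 s1 on 3 strands, 6 crossings.
Writhe w = (#positive) - (#negative) = 4 - 2 = 2.
Enumerate smoothing states for the bracket polynomial. There are 2^6 = 64 states.
Smooth each crossing (0=||, 1=⌣⌢); contribution A^(Σ sign_k(1-2s_k)) * d^(L-1).
Tabulate the states by total A-exponent and number of loops L (A-exp: L × count):
  A^6: L=1 ×1
  A^4: L=2 ×6
  A^2: L=1 ×8, L=3 ×7
  A^0: L=2 ×18, L=4 ×2
  A^-2: L=1 ×4, L=3 ×11
  A^-4: L=2 ×4, L=4 ×2
  A^-6: L=3 ×1
Each group contributes A^e * Σ count * d^(L-1):
Powers of d = -A^2 - A^-2: d^2 = A^4 + 2 + A^-4; d^3 = -A^6 - 3*A^2 - 3*A^-2 - A^-6.
  A^6 * (1) = A^6
  A^4 * (6*d) = -6*A^6 - 6*A^2
  A^2 * (8 + 7*d^2) = 7*A^6 + 22*A^2 + 7*A^-2
  A^0 * (18*d + 2*d^3) = -2*A^6 - 24*A^2 - 24*A^-2 - 2*A^-6
  A^-2 * (4 + 11*d^2) = 11*A^2 + 26*A^-2 + 11*A^-6
  A^-4 * (4*d + 2*d^3) = -2*A^2 - 10*A^-2 - 10*A^-6 - 2*A^-10
  A^-6 * (d^2) = A^-2 + 2*A^-6 + A^-10
Summing the groups: <K> = A^2 + A^-6 - A^-10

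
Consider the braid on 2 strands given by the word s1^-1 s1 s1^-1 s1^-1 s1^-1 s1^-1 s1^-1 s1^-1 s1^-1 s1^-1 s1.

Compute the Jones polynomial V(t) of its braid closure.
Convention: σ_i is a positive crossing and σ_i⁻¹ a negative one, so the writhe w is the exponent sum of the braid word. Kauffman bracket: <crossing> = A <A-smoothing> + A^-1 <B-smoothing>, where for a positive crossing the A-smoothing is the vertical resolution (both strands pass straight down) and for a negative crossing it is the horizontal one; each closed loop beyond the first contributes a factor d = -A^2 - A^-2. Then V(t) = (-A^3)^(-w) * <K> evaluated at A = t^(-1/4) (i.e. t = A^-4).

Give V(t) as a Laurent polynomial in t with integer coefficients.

t^-3 + t^-5 - t^-6 + t^-7 - t^-8 + t^-9 - t^-10

Derivation:
The presented braid s1^-1 s1 s1^-1 s1^-1 s1^-1 s1^-1 s1^-1 s1^-1 s1^-1 s1^-1 s1 on 2 strands reduces by inverse Markov moves (closure unchanged at each step):
  Deconjugate: the word is γ·β·γ⁻¹ with γ = s1^-1 s1 (prefix) and γ⁻¹ = s1^-1 s1 (suffix); strip both.
Reduced to β = s1^-1 s1^-1 s1^-1 s1^-1 s1^-1 s1^-1 s1^-1 on 2 strands, 7 crossings.
Compute on β:
Braid: s1^-1 s1^-1 s1^-1 s1^-1 s1^-1 s1^-1 s1^-1 on 2 strands, 7 crossings.
Writhe w = (#positive) - (#negative) = 0 - 7 = -7.
State-sum expansion of <K>. There are 2^7 = 128 states.
For each crossing: s=0 is the vertical smoothing, s=1 horizontal. Crossing k contributes A^(sign_k * (1 - 2*s_k)); loop factor d = -A^2 - A^-2.
Tabulate the states by total A-exponent and number of loops L (A-exp: L × count):
  A^7: L=7 ×1
  A^5: L=6 ×7
  A^3: L=5 ×21
  A^1: L=4 ×35
  A^-1: L=3 ×35
  A^-3: L=2 ×21
  A^-5: L=1 ×7
  A^-7: L=2 ×1
Each group contributes A^e * Σ count * d^(L-1):
Powers of d = -A^2 - A^-2: d^2 = A^4 + 2 + A^-4; d^3 = -A^6 - 3*A^2 - 3*A^-2 - A^-6; d^4 = A^8 + 4*A^4 + 6 + 4*A^-4 + A^-8; d^5 = -A^10 - 5*A^6 - 10*A^2 - 10*A^-2 - 5*A^-6 - A^-10; d^6 = A^12 + 6*A^8 + 15*A^4 + 20 + 15*A^-4 + 6*A^-8 + A^-12.
  A^7 * (d^6) = A^19 + 6*A^15 + 15*A^11 + 20*A^7 + 15*A^3 + 6*A^-1 + A^-5
  A^5 * (7*d^5) = -7*A^15 - 35*A^11 - 70*A^7 - 70*A^3 - 35*A^-1 - 7*A^-5
  A^3 * (21*d^4) = 21*A^11 + 84*A^7 + 126*A^3 + 84*A^-1 + 21*A^-5
  A^1 * (35*d^3) = -35*A^7 - 105*A^3 - 105*A^-1 - 35*A^-5
  A^-1 * (35*d^2) = 35*A^3 + 70*A^-1 + 35*A^-5
  A^-3 * (21*d) = -21*A^-1 - 21*A^-5
  A^-5 * (7) = 7*A^-5
  A^-7 * (d) = -A^-5 - A^-9
Summing the groups: <K> = A^19 - A^15 + A^11 - A^7 + A^3 - A^-1 - A^-9
Normalise by the writhe: (-A^3)^(-w) = (-A^3)^(7) = -A^21, so f(A) = -A^21 * <K> = -A^40 + A^36 - A^32 + A^28 - A^24 + A^20 + A^12.
Substitute A = t^(-1/4), i.e. A^e → t^(-e/4): V(t) = t^-3 + t^-5 - t^-6 + t^-7 - t^-8 + t^-9 - t^-10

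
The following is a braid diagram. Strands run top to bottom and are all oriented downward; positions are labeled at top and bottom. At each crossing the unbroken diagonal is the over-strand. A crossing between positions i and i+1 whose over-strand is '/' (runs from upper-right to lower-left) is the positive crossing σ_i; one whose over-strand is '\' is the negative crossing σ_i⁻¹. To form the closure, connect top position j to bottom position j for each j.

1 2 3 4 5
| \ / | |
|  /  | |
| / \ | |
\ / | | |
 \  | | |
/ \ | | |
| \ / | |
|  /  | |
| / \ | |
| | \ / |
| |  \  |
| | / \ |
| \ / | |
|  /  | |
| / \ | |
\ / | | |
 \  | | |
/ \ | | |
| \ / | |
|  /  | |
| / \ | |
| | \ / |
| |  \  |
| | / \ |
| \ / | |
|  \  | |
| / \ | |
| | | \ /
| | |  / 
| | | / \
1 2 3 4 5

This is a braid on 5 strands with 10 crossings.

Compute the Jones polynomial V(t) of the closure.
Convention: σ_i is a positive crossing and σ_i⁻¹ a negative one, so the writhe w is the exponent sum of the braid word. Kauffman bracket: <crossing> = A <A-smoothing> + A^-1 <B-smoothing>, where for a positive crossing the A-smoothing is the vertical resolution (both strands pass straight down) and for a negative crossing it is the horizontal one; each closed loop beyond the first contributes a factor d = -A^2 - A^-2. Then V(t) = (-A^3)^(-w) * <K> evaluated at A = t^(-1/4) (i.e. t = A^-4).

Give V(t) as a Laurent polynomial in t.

Reading the diagram top to bottom ('/'-over between positions i,i+1 = s_i, '\'-over = s_i^-1): braid word = s2 s1^-1 s2 s3^-1 s2 s1^-1 s2 s3^-1 s2^-1 s4.
The presented braid s2 s1^-1 s2 s3^-1 s2 s1^-1 s2 s3^-1 s2^-1 s4 on 5 strands reduces by inverse Markov moves (closure unchanged at each step):
  Destabilize: the word has the form β·s4 where s4 occurs only as the final letter (β ∈ B_4); drop it and the last strand → 4 strands.
  Deconjugate: the word is γ·β·γ⁻¹ with γ = s2 (prefix) and γ⁻¹ = s2^-1 (suffix); strip both.
Reduced to β = s1^-1 s2 s3^-1 s2 s1^-1 s2 s3^-1 on 4 strands, 7 crossings.
Compute on β:
Braid: s1^-1 s2 s3^-1 s2 s1^-1 s2 s3^-1 on 4 strands, 7 crossings.
Writhe w = (#positive) - (#negative) = 3 - 4 = -1.
Enumerate smoothing states for the bracket polynomial. There are 2^7 = 128 states.
Each crossing splits two ways (0=vertical, 1=horizontal). The state's weight is A^(#A-smoothings - #B-smoothings) * d^(loops - 1).
Tabulate the states by total A-exponent and number of loops L (A-exp: L × count):
  A^7: L=4 ×1
  A^5: L=3 ×7
  A^3: L=2 ×19, L=4 ×2
  A^1: L=1 ×21, L=3 ×14
  A^-1: L=2 ×32, L=4 ×3
  A^-3: L=3 ×21
  A^-5: L=4 ×7
  A^-7: L=5 ×1
Each group contributes A^e * Σ count * d^(L-1):
Powers of d = -A^2 - A^-2: d^2 = A^4 + 2 + A^-4; d^3 = -A^6 - 3*A^2 - 3*A^-2 - A^-6; d^4 = A^8 + 4*A^4 + 6 + 4*A^-4 + A^-8.
  A^7 * (d^3) = -A^13 - 3*A^9 - 3*A^5 - A
  A^5 * (7*d^2) = 7*A^9 + 14*A^5 + 7*A
  A^3 * (19*d + 2*d^3) = -2*A^9 - 25*A^5 - 25*A - 2*A^-3
  A^1 * (21 + 14*d^2) = 14*A^5 + 49*A + 14*A^-3
  A^-1 * (32*d + 3*d^3) = -3*A^5 - 41*A - 41*A^-3 - 3*A^-7
  A^-3 * (21*d^2) = 21*A + 42*A^-3 + 21*A^-7
  A^-5 * (7*d^3) = -7*A - 21*A^-3 - 21*A^-7 - 7*A^-11
  A^-7 * (d^4) = A + 4*A^-3 + 6*A^-7 + 4*A^-11 + A^-15
Summing the groups: <K> = -A^13 + 2*A^9 - 3*A^5 + 4*A - 4*A^-3 + 3*A^-7 - 3*A^-11 + A^-15
Normalise by the writhe: (-A^3)^(-w) = (-A^3)^(1) = -A^3, so f(A) = -A^3 * <K> = A^16 - 2*A^12 + 3*A^8 - 4*A^4 + 4 - 3*A^-4 + 3*A^-8 - A^-12.
Substitute A = t^(-1/4), i.e. A^e → t^(-e/4): V(t) = -t^3 + 3*t^2 - 3*t + 4 - 4*t^-1 + 3*t^-2 - 2*t^-3 + t^-4

Answer: -t^3 + 3*t^2 - 3*t + 4 - 4*t^-1 + 3*t^-2 - 2*t^-3 + t^-4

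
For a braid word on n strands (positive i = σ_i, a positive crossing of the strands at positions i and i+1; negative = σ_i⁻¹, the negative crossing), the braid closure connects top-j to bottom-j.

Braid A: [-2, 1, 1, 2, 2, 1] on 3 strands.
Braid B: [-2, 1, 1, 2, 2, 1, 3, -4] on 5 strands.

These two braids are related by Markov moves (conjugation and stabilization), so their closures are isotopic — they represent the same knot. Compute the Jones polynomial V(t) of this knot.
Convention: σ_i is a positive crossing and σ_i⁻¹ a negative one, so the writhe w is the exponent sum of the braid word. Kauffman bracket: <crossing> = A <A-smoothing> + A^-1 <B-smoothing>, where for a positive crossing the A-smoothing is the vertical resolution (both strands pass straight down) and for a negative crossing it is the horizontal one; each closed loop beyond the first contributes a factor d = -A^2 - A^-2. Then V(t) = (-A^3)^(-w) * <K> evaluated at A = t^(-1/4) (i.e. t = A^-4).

-t^6 + t^5 - t^4 + 2*t^3 - t^2 + t

Derivation:
Markov-equivalent braids have isotopic closures, hence identical knot invariants. Strip the Markov moves from each word to reach a common short braid β, then compute V(t) once on β.
Braid A: s2^-1 s1 s1 s2 s2 s1 on 3 strands has no conjugating prefix/suffix or stabilization to strip; take β = s2^-1 s1 s1 s2 s2 s1.
Braid B: s2^-1 s1 s1 s2 s2 s1 s3 s4^-1 on 5 strands reduces by inverse Markov moves (closure unchanged at each step):
  Destabilize: the word has the form β·s4^-1 where s4^-1 occurs only as the final letter (β ∈ B_4); drop it and the last strand → 4 strands.
  Destabilize: the word has the form β·s3 where s3 occurs only as the final letter (β ∈ B_3); drop it and the last strand → 3 strands.
Reduced to β = s2^-1 s1 s1 s2 s2 s1 on 3 strands, 6 crossings.
Both give the same β = s2^-1 s1 s1 s2 s2 s1 on 3 strands, so one state sum suffices:
Braid: s2^-1 s1 s1 s2 s2 s1 on 3 strands, 6 crossings.
Writhe w = (#positive) - (#negative) = 5 - 1 = 4.
Computing the Kauffman bracket via state sum. There are 2^6 = 64 states.
Each crossing splits two ways (0=vertical, 1=horizontal). The state's weight is A^(#A-smoothings - #B-smoothings) * d^(loops - 1).
Tabulate the states by total A-exponent and number of loops L (A-exp: L × count):
  A^6: L=2 ×1
  A^4: L=1 ×3, L=3 ×3
  A^2: L=2 ×14, L=4 ×1
  A^0: L=1 ×10, L=3 ×10
  A^-2: L=2 ×13, L=4 ×2
  A^-4: L=3 ×6
  A^-6: L=4 ×1
Each group contributes A^e * Σ count * d^(L-1):
Powers of d = -A^2 - A^-2: d^2 = A^4 + 2 + A^-4; d^3 = -A^6 - 3*A^2 - 3*A^-2 - A^-6.
  A^6 * (d) = -A^8 - A^4
  A^4 * (3 + 3*d^2) = 3*A^8 + 9*A^4 + 3
  A^2 * (14*d + d^3) = -A^8 - 17*A^4 - 17 - A^-4
  A^0 * (10 + 10*d^2) = 10*A^4 + 30 + 10*A^-4
  A^-2 * (13*d + 2*d^3) = -2*A^4 - 19 - 19*A^-4 - 2*A^-8
  A^-4 * (6*d^2) = 6 + 12*A^-4 + 6*A^-8
  A^-6 * (d^3) = -1 - 3*A^-4 - 3*A^-8 - A^-12
Summing the groups: <K> = A^8 - A^4 + 2 - A^-4 + A^-8 - A^-12
Normalise by the writhe: (-A^3)^(-w) = (-A^3)^(-4) = A^-12, so f(A) = A^-12 * <K> = A^-4 - A^-8 + 2*A^-12 - A^-16 + A^-20 - A^-24.
Substitute A = t^(-1/4), i.e. A^e → t^(-e/4): V(t) = -t^6 + t^5 - t^4 + 2*t^3 - t^2 + t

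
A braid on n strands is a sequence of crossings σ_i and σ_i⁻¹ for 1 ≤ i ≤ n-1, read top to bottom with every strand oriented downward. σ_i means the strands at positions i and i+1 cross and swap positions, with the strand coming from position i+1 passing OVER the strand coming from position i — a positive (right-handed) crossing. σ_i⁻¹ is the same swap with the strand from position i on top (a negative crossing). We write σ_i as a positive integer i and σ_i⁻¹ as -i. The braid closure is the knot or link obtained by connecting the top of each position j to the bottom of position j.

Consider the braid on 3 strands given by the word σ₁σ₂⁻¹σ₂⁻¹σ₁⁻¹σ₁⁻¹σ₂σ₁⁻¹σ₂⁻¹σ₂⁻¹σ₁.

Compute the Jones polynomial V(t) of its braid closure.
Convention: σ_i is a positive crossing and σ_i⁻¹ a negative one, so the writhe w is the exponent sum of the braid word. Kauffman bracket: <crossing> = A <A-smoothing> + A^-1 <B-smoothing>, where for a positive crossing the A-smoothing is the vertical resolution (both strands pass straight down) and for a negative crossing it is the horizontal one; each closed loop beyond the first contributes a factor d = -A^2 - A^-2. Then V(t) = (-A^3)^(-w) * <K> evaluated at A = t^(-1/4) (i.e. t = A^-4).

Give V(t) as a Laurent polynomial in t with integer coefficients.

Braid: s1 s2^-1 s2^-1 s1^-1 s1^-1 s2 s1^-1 s2^-1 s2^-1 s1 on 3 strands, 10 crossings.
Writhe w = (#positive) - (#negative) = 3 - 7 = -4.
State-sum expansion of <K>. There are 2^10 = 1024 states.
For each crossing: s=0 is the vertical smoothing, s=1 horizontal. Crossing k contributes A^(sign_k * (1 - 2*s_k)); loop factor d = -A^2 - A^-2.
Tabulate the states by total A-exponent and number of loops L (A-exp: L × count):
  A^10: L=6 ×1
  A^8: L=5 ×10
  A^6: L=4 ×43, L=6 ×2
  A^4: L=3 ×98, L=5 ×22
  A^2: L=2 ×118, L=4 ×88, L=6 ×4
  A^0: L=1 ×60, L=3 ×162, L=5 ×30
  A^-2: L=2 ×128, L=4 ×79, L=6 ×3
  A^-4: L=1 ×23, L=3 ×84, L=5 ×13
  A^-6: L=2 ×27, L=4 ×18
  A^-8: L=1 ×2, L=3 ×8
  A^-10: L=2 ×1
Each group contributes A^e * Σ count * d^(L-1):
Powers of d = -A^2 - A^-2: d^2 = A^4 + 2 + A^-4; d^3 = -A^6 - 3*A^2 - 3*A^-2 - A^-6; d^4 = A^8 + 4*A^4 + 6 + 4*A^-4 + A^-8; d^5 = -A^10 - 5*A^6 - 10*A^2 - 10*A^-2 - 5*A^-6 - A^-10.
  A^10 * (d^5) = -A^20 - 5*A^16 - 10*A^12 - 10*A^8 - 5*A^4 - 1
  A^8 * (10*d^4) = 10*A^16 + 40*A^12 + 60*A^8 + 40*A^4 + 10
  A^6 * (43*d^3 + 2*d^5) = -2*A^16 - 53*A^12 - 149*A^8 - 149*A^4 - 53 - 2*A^-4
  A^4 * (98*d^2 + 22*d^4) = 22*A^12 + 186*A^8 + 328*A^4 + 186 + 22*A^-4
  A^2 * (118*d + 88*d^3 + 4*d^5) = -4*A^12 - 108*A^8 - 422*A^4 - 422 - 108*A^-4 - 4*A^-8
  A^0 * (60 + 162*d^2 + 30*d^4) = 30*A^8 + 282*A^4 + 564 + 282*A^-4 + 30*A^-8
  A^-2 * (128*d + 79*d^3 + 3*d^5) = -3*A^8 - 94*A^4 - 395 - 395*A^-4 - 94*A^-8 - 3*A^-12
  A^-4 * (23 + 84*d^2 + 13*d^4) = 13*A^4 + 136 + 269*A^-4 + 136*A^-8 + 13*A^-12
  A^-6 * (27*d + 18*d^3) = -18 - 81*A^-4 - 81*A^-8 - 18*A^-12
  A^-8 * (2 + 8*d^2) = 8*A^-4 + 18*A^-8 + 8*A^-12
  A^-10 * (d) = -A^-8 - A^-12
Summing the groups: <K> = -A^20 + 3*A^16 - 5*A^12 + 6*A^8 - 7*A^4 + 7 - 5*A^-4 + 4*A^-8 - A^-12
Normalise by the writhe: (-A^3)^(-w) = (-A^3)^(4) = A^12, so f(A) = A^12 * <K> = -A^32 + 3*A^28 - 5*A^24 + 6*A^20 - 7*A^16 + 7*A^12 - 5*A^8 + 4*A^4 - 1.
Substitute A = t^(-1/4), i.e. A^e → t^(-e/4): V(t) = -1 + 4*t^-1 - 5*t^-2 + 7*t^-3 - 7*t^-4 + 6*t^-5 - 5*t^-6 + 3*t^-7 - t^-8

Answer: -1 + 4*t^-1 - 5*t^-2 + 7*t^-3 - 7*t^-4 + 6*t^-5 - 5*t^-6 + 3*t^-7 - t^-8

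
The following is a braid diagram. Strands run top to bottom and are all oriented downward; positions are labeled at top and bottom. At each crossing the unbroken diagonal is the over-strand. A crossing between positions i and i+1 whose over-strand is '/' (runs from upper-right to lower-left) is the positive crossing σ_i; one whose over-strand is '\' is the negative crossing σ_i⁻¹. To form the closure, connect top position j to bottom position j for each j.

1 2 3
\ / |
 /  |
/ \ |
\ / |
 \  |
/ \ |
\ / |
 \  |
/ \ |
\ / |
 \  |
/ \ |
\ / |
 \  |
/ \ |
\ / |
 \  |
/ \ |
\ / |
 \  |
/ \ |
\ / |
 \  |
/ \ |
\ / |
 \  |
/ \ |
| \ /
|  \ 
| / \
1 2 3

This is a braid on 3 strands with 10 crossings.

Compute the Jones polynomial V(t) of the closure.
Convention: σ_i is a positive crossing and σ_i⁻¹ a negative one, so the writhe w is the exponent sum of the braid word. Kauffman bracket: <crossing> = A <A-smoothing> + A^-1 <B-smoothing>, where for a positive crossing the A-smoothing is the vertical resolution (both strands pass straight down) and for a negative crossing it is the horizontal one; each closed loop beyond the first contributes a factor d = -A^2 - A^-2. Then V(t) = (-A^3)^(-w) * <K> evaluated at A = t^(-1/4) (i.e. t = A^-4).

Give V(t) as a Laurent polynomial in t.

t^-3 + t^-5 - t^-6 + t^-7 - t^-8 + t^-9 - t^-10

Derivation:
Reading the diagram top to bottom ('/'-over between positions i,i+1 = s_i, '\'-over = s_i^-1): braid word = s1 s1^-1 s1^-1 s1^-1 s1^-1 s1^-1 s1^-1 s1^-1 s1^-1 s2^-1.
The presented braid s1 s1^-1 s1^-1 s1^-1 s1^-1 s1^-1 s1^-1 s1^-1 s1^-1 s2^-1 on 3 strands reduces by inverse Markov moves (closure unchanged at each step):
  Destabilize: the word has the form β·s2^-1 where s2^-1 occurs only as the final letter (β ∈ B_2); drop it and the last strand → 2 strands.
  Deconjugate: the word is γ·β·γ⁻¹ with γ = s1 (prefix) and γ⁻¹ = s1^-1 (suffix); strip both.
Reduced to β = s1^-1 s1^-1 s1^-1 s1^-1 s1^-1 s1^-1 s1^-1 on 2 strands, 7 crossings.
Compute on β:
Braid: s1^-1 s1^-1 s1^-1 s1^-1 s1^-1 s1^-1 s1^-1 on 2 strands, 7 crossings.
Writhe w = (#positive) - (#negative) = 0 - 7 = -7.
Computing the Kauffman bracket via state sum. There are 2^7 = 128 states.
For each crossing: s=0 is the vertical smoothing, s=1 horizontal. Crossing k contributes A^(sign_k * (1 - 2*s_k)); loop factor d = -A^2 - A^-2.
Tabulate the states by total A-exponent and number of loops L (A-exp: L × count):
  A^7: L=7 ×1
  A^5: L=6 ×7
  A^3: L=5 ×21
  A^1: L=4 ×35
  A^-1: L=3 ×35
  A^-3: L=2 ×21
  A^-5: L=1 ×7
  A^-7: L=2 ×1
Each group contributes A^e * Σ count * d^(L-1):
Powers of d = -A^2 - A^-2: d^2 = A^4 + 2 + A^-4; d^3 = -A^6 - 3*A^2 - 3*A^-2 - A^-6; d^4 = A^8 + 4*A^4 + 6 + 4*A^-4 + A^-8; d^5 = -A^10 - 5*A^6 - 10*A^2 - 10*A^-2 - 5*A^-6 - A^-10; d^6 = A^12 + 6*A^8 + 15*A^4 + 20 + 15*A^-4 + 6*A^-8 + A^-12.
  A^7 * (d^6) = A^19 + 6*A^15 + 15*A^11 + 20*A^7 + 15*A^3 + 6*A^-1 + A^-5
  A^5 * (7*d^5) = -7*A^15 - 35*A^11 - 70*A^7 - 70*A^3 - 35*A^-1 - 7*A^-5
  A^3 * (21*d^4) = 21*A^11 + 84*A^7 + 126*A^3 + 84*A^-1 + 21*A^-5
  A^1 * (35*d^3) = -35*A^7 - 105*A^3 - 105*A^-1 - 35*A^-5
  A^-1 * (35*d^2) = 35*A^3 + 70*A^-1 + 35*A^-5
  A^-3 * (21*d) = -21*A^-1 - 21*A^-5
  A^-5 * (7) = 7*A^-5
  A^-7 * (d) = -A^-5 - A^-9
Summing the groups: <K> = A^19 - A^15 + A^11 - A^7 + A^3 - A^-1 - A^-9
Normalise by the writhe: (-A^3)^(-w) = (-A^3)^(7) = -A^21, so f(A) = -A^21 * <K> = -A^40 + A^36 - A^32 + A^28 - A^24 + A^20 + A^12.
Substitute A = t^(-1/4), i.e. A^e → t^(-e/4): V(t) = t^-3 + t^-5 - t^-6 + t^-7 - t^-8 + t^-9 - t^-10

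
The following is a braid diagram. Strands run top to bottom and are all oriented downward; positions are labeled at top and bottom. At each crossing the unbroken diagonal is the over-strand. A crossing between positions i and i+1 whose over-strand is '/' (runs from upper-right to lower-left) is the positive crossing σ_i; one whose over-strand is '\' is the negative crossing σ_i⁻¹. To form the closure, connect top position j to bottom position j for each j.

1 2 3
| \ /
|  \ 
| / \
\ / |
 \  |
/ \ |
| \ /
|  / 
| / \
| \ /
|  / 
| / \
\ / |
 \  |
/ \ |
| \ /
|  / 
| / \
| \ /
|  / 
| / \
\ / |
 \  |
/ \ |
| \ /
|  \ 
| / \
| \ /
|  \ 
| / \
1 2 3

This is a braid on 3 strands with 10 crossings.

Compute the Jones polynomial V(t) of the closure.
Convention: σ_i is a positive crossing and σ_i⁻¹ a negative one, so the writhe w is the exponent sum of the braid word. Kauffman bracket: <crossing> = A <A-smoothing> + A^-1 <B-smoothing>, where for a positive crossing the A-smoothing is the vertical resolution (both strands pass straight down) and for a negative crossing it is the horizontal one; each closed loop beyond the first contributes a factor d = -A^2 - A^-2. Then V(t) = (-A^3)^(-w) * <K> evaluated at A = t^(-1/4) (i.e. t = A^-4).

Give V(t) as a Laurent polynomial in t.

t^2 - 2*t + 4 - 4*t^-1 + 4*t^-2 - 4*t^-3 + 3*t^-4 - 2*t^-5 + t^-6

Derivation:
Reading the diagram top to bottom ('/'-over between positions i,i+1 = s_i, '\'-over = s_i^-1): braid word = s2^-1 s1^-1 s2 s2 s1^-1 s2 s2 s1^-1 s2^-1 s2^-1.
Braid: s2^-1 s1^-1 s2 s2 s1^-1 s2 s2 s1^-1 s2^-1 s2^-1 on 3 strands, 10 crossings.
Writhe w = (#positive) - (#negative) = 4 - 6 = -2.
State-sum expansion of <K>. There are 2^10 = 1024 states.
Each crossing splits two ways (0=vertical, 1=horizontal). The state's weight is A^(#A-smoothings - #B-smoothings) * d^(loops - 1).
Tabulate the states by total A-exponent and number of loops L (A-exp: L × count):
  A^10: L=5 ×1
  A^8: L=4 ×10
  A^6: L=3 ×39, L=5 ×6
  A^4: L=2 ×66, L=4 ×52, L=6 ×2
  A^2: L=1 ×45, L=3 ×124, L=5 ×41
  A^0: L=2 ×118, L=4 ×113, L=6 ×21
  A^-2: L=1 ×20, L=3 ×120, L=5 ×63, L=7 ×7
  A^-4: L=2 ×30, L=4 ×68, L=6 ×21, L=8 ×1
  A^-6: L=3 ×20, L=5 ×22, L=7 ×3
  A^-8: L=4 ×7, L=6 ×3
  A^-10: L=5 ×1
Each group contributes A^e * Σ count * d^(L-1):
Powers of d = -A^2 - A^-2: d^2 = A^4 + 2 + A^-4; d^3 = -A^6 - 3*A^2 - 3*A^-2 - A^-6; d^4 = A^8 + 4*A^4 + 6 + 4*A^-4 + A^-8; d^5 = -A^10 - 5*A^6 - 10*A^2 - 10*A^-2 - 5*A^-6 - A^-10; d^6 = A^12 + 6*A^8 + 15*A^4 + 20 + 15*A^-4 + 6*A^-8 + A^-12; d^7 = -A^14 - 7*A^10 - 21*A^6 - 35*A^2 - 35*A^-2 - 21*A^-6 - 7*A^-10 - A^-14.
  A^10 * (d^4) = A^18 + 4*A^14 + 6*A^10 + 4*A^6 + A^2
  A^8 * (10*d^3) = -10*A^14 - 30*A^10 - 30*A^6 - 10*A^2
  A^6 * (39*d^2 + 6*d^4) = 6*A^14 + 63*A^10 + 114*A^6 + 63*A^2 + 6*A^-2
  A^4 * (66*d + 52*d^3 + 2*d^5) = -2*A^14 - 62*A^10 - 242*A^6 - 242*A^2 - 62*A^-2 - 2*A^-6
  A^2 * (45 + 124*d^2 + 41*d^4) = 41*A^10 + 288*A^6 + 539*A^2 + 288*A^-2 + 41*A^-6
  A^0 * (118*d + 113*d^3 + 21*d^5) = -21*A^10 - 218*A^6 - 667*A^2 - 667*A^-2 - 218*A^-6 - 21*A^-10
  A^-2 * (20 + 120*d^2 + 63*d^4 + 7*d^6) = 7*A^10 + 105*A^6 + 477*A^2 + 778*A^-2 + 477*A^-6 + 105*A^-10 + 7*A^-14
  A^-4 * (30*d + 68*d^3 + 21*d^5 + d^7) = -A^10 - 28*A^6 - 194*A^2 - 479*A^-2 - 479*A^-6 - 194*A^-10 - 28*A^-14 - A^-18
  A^-6 * (20*d^2 + 22*d^4 + 3*d^6) = 3*A^6 + 40*A^2 + 153*A^-2 + 232*A^-6 + 153*A^-10 + 40*A^-14 + 3*A^-18
  A^-8 * (7*d^3 + 3*d^5) = -3*A^2 - 22*A^-2 - 51*A^-6 - 51*A^-10 - 22*A^-14 - 3*A^-18
  A^-10 * (d^4) = A^-2 + 4*A^-6 + 6*A^-10 + 4*A^-14 + A^-18
Summing the groups: <K> = A^18 - 2*A^14 + 3*A^10 - 4*A^6 + 4*A^2 - 4*A^-2 + 4*A^-6 - 2*A^-10 + A^-14
Normalise by the writhe: (-A^3)^(-w) = (-A^3)^(2) = A^6, so f(A) = A^6 * <K> = A^24 - 2*A^20 + 3*A^16 - 4*A^12 + 4*A^8 - 4*A^4 + 4 - 2*A^-4 + A^-8.
Substitute A = t^(-1/4), i.e. A^e → t^(-e/4): V(t) = t^2 - 2*t + 4 - 4*t^-1 + 4*t^-2 - 4*t^-3 + 3*t^-4 - 2*t^-5 + t^-6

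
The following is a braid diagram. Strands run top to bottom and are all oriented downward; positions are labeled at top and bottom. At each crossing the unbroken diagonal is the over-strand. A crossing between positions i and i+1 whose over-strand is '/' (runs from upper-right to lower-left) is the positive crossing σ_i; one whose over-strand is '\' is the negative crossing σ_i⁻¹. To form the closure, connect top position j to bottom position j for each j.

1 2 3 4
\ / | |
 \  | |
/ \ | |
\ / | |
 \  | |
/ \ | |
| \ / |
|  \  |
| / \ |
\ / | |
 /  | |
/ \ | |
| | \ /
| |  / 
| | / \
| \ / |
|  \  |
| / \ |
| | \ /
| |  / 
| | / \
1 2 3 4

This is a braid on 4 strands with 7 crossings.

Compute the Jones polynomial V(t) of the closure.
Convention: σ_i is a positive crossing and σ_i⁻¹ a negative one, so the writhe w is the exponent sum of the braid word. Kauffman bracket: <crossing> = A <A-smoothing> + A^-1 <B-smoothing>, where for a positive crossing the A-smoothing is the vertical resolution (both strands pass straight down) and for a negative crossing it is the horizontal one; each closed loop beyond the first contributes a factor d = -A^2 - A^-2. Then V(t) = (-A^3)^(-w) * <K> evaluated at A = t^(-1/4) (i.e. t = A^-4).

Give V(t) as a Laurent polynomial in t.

Reading the diagram top to bottom ('/'-over between positions i,i+1 = s_i, '\'-over = s_i^-1): braid word = s1^-1 s1^-1 s2^-1 s1 s3 s2^-1 s3.
Braid: s1^-1 s1^-1 s2^-1 s1 s3 s2^-1 s3 on 4 strands, 7 crossings.
Writhe w = (#positive) - (#negative) = 3 - 4 = -1.
Computing the Kauffman bracket via state sum. There are 2^7 = 128 states.
Smooth each crossing (0=||, 1=⌣⌢); contribution A^(Σ sign_k(1-2s_k)) * d^(L-1).
Tabulate the states by total A-exponent and number of loops L (A-exp: L × count):
  A^7: L=4 ×1
  A^5: L=3 ×7
  A^3: L=2 ×17, L=4 ×4
  A^1: L=1 ×14, L=3 ×20, L=5 ×1
  A^-1: L=2 ×27, L=4 ×8
  A^-3: L=1 ×5, L=3 ×15, L=5 ×1
  A^-5: L=2 ×4, L=4 ×3
  A^-7: L=3 ×1
Each group contributes A^e * Σ count * d^(L-1):
Powers of d = -A^2 - A^-2: d^2 = A^4 + 2 + A^-4; d^3 = -A^6 - 3*A^2 - 3*A^-2 - A^-6; d^4 = A^8 + 4*A^4 + 6 + 4*A^-4 + A^-8.
  A^7 * (d^3) = -A^13 - 3*A^9 - 3*A^5 - A
  A^5 * (7*d^2) = 7*A^9 + 14*A^5 + 7*A
  A^3 * (17*d + 4*d^3) = -4*A^9 - 29*A^5 - 29*A - 4*A^-3
  A^1 * (14 + 20*d^2 + d^4) = A^9 + 24*A^5 + 60*A + 24*A^-3 + A^-7
  A^-1 * (27*d + 8*d^3) = -8*A^5 - 51*A - 51*A^-3 - 8*A^-7
  A^-3 * (5 + 15*d^2 + d^4) = A^5 + 19*A + 41*A^-3 + 19*A^-7 + A^-11
  A^-5 * (4*d + 3*d^3) = -3*A - 13*A^-3 - 13*A^-7 - 3*A^-11
  A^-7 * (d^2) = A^-3 + 2*A^-7 + A^-11
Summing the groups: <K> = -A^13 + A^9 - A^5 + 2*A - 2*A^-3 + A^-7 - A^-11
Normalise by the writhe: (-A^3)^(-w) = (-A^3)^(1) = -A^3, so f(A) = -A^3 * <K> = A^16 - A^12 + A^8 - 2*A^4 + 2 - A^-4 + A^-8.
Substitute A = t^(-1/4), i.e. A^e → t^(-e/4): V(t) = t^2 - t + 2 - 2*t^-1 + t^-2 - t^-3 + t^-4

Answer: t^2 - t + 2 - 2*t^-1 + t^-2 - t^-3 + t^-4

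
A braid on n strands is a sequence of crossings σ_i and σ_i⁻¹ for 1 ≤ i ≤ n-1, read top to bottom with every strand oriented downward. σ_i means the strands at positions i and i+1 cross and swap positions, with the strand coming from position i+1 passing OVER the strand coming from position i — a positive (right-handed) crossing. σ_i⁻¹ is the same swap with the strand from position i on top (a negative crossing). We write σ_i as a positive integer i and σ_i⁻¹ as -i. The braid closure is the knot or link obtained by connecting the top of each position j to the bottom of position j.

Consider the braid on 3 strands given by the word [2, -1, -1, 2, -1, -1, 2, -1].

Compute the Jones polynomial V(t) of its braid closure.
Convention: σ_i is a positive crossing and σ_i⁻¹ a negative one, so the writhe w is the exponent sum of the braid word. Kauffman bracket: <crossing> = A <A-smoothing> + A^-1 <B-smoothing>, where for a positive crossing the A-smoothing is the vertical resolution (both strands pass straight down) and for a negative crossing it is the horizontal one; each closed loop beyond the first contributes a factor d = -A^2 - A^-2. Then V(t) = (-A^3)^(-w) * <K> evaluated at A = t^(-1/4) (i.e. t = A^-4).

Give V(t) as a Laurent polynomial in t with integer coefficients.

-t^2 + 3*t - 4 + 6*t^-1 - 6*t^-2 + 6*t^-3 - 5*t^-4 + 3*t^-5 - t^-6

Derivation:
Braid: s2 s1^-1 s1^-1 s2 s1^-1 s1^-1 s2 s1^-1 on 3 strands, 8 crossings.
Writhe w = (#positive) - (#negative) = 3 - 5 = -2.
Computing the Kauffman bracket via state sum. There are 2^8 = 256 states.
Smooth each crossing (0=||, 1=⌣⌢); contribution A^(Σ sign_k(1-2s_k)) * d^(L-1).
Tabulate the states by total A-exponent and number of loops L (A-exp: L × count):
  A^8: L=6 ×1
  A^6: L=5 ×8
  A^4: L=4 ×28
  A^2: L=3 ×55, L=5 ×1
  A^0: L=2 ×63, L=4 ×7
  A^-2: L=1 ×35, L=3 ×21
  A^-4: L=2 ×26, L=4 ×2
  A^-6: L=3 ×8
  A^-8: L=4 ×1
Each group contributes A^e * Σ count * d^(L-1):
Powers of d = -A^2 - A^-2: d^2 = A^4 + 2 + A^-4; d^3 = -A^6 - 3*A^2 - 3*A^-2 - A^-6; d^4 = A^8 + 4*A^4 + 6 + 4*A^-4 + A^-8; d^5 = -A^10 - 5*A^6 - 10*A^2 - 10*A^-2 - 5*A^-6 - A^-10.
  A^8 * (d^5) = -A^18 - 5*A^14 - 10*A^10 - 10*A^6 - 5*A^2 - A^-2
  A^6 * (8*d^4) = 8*A^14 + 32*A^10 + 48*A^6 + 32*A^2 + 8*A^-2
  A^4 * (28*d^3) = -28*A^10 - 84*A^6 - 84*A^2 - 28*A^-2
  A^2 * (55*d^2 + d^4) = A^10 + 59*A^6 + 116*A^2 + 59*A^-2 + A^-6
  A^0 * (63*d + 7*d^3) = -7*A^6 - 84*A^2 - 84*A^-2 - 7*A^-6
  A^-2 * (35 + 21*d^2) = 21*A^2 + 77*A^-2 + 21*A^-6
  A^-4 * (26*d + 2*d^3) = -2*A^2 - 32*A^-2 - 32*A^-6 - 2*A^-10
  A^-6 * (8*d^2) = 8*A^-2 + 16*A^-6 + 8*A^-10
  A^-8 * (d^3) = -A^-2 - 3*A^-6 - 3*A^-10 - A^-14
Summing the groups: <K> = -A^18 + 3*A^14 - 5*A^10 + 6*A^6 - 6*A^2 + 6*A^-2 - 4*A^-6 + 3*A^-10 - A^-14
Normalise by the writhe: (-A^3)^(-w) = (-A^3)^(2) = A^6, so f(A) = A^6 * <K> = -A^24 + 3*A^20 - 5*A^16 + 6*A^12 - 6*A^8 + 6*A^4 - 4 + 3*A^-4 - A^-8.
Substitute A = t^(-1/4), i.e. A^e → t^(-e/4): V(t) = -t^2 + 3*t - 4 + 6*t^-1 - 6*t^-2 + 6*t^-3 - 5*t^-4 + 3*t^-5 - t^-6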